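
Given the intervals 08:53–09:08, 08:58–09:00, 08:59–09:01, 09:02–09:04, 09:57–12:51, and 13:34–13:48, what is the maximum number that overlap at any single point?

Walk the sorted start/end points keeping a running depth.
The depth first hits 3 at 08:59.

3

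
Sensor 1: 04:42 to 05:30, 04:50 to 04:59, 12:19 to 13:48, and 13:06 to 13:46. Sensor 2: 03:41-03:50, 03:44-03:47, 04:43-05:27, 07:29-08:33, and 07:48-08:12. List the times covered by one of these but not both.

A, merged: 04:42–05:30, 12:19–13:48.
B, merged: 03:41–03:50, 04:43–05:27, 07:29–08:33.
Only in the first: 04:42–04:43, 05:27–05:30, 12:19–13:48.
Only in the second: 03:41–03:50, 07:29–08:33.
Together these are the periods covered by exactly one.

03:41–03:50, 04:42–04:43, 05:27–05:30, 07:29–08:33, 12:19–13:48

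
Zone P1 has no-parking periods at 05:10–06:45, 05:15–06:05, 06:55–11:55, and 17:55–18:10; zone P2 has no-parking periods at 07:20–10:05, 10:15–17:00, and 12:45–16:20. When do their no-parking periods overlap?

Merge the first list: 05:10-06:45, 06:55-11:55, 17:55-18:10.
Merge the second list: 07:20-10:05, 10:15-17:00.
05:10-06:45 falls entirely outside B.
06:55-11:55 overlaps B on 07:20-10:05, 10:15-11:55.
17:55-18:10 falls entirely outside B.

07:20-10:05, 10:15-11:55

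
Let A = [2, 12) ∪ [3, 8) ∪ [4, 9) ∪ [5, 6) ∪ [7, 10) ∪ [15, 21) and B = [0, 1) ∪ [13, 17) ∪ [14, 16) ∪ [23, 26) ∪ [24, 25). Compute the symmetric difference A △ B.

Merge the first list: [2, 12), [15, 21).
Merge the second list: [0, 1), [13, 17), [23, 26).
A but not B: [2, 12), [17, 21).
B but not A: [0, 1), [13, 15), [23, 26).
Combining gives A △ B.

[0, 1) ∪ [2, 12) ∪ [13, 15) ∪ [17, 21) ∪ [23, 26)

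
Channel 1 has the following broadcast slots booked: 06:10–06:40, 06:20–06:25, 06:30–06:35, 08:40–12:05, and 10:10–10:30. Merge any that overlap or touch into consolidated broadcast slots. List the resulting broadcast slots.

06:20–06:25 overlaps/touches 06:10–06:40 → extend to 06:10–06:40.
06:30–06:35 overlaps/touches 06:10–06:40 → extend to 06:10–06:40.
08:40–12:05 is disjoint → start new block.
10:10–10:30 overlaps/touches 08:40–12:05 → extend to 08:40–12:05.

06:10–06:40, 08:40–12:05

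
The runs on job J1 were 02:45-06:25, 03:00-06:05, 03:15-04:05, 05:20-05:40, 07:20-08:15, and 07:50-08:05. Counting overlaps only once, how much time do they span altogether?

4 h 35 min

Merged: 02:45–06:25, 07:20–08:15.
Lengths: 3 h 40 min + 55 min = 4 h 35 min.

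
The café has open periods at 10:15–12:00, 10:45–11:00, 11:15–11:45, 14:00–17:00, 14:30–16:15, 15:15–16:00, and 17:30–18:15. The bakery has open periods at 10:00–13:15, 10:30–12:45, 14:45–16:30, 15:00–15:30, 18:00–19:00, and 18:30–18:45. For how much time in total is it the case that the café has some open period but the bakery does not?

1 h 45 min

A, merged: 10:15–12:00, 14:00–17:00, 17:30–18:15.
B, merged: 10:00–13:15, 14:45–16:30, 18:00–19:00.
A \ B = 14:00–14:45, 16:30–17:00, 17:30–18:00.
Total: 45 min + 30 min + 30 min = 1 h 45 min.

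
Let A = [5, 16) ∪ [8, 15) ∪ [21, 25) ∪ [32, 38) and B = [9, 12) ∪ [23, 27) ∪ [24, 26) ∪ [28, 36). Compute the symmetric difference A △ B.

A, merged: [5, 16), [21, 25), [32, 38).
B, merged: [9, 12), [23, 27), [28, 36).
A but not B: [5, 9), [12, 16), [21, 23), [36, 38).
B but not A: [25, 27), [28, 32).
Combining gives A △ B.

[5, 9) ∪ [12, 16) ∪ [21, 23) ∪ [25, 27) ∪ [28, 32) ∪ [36, 38)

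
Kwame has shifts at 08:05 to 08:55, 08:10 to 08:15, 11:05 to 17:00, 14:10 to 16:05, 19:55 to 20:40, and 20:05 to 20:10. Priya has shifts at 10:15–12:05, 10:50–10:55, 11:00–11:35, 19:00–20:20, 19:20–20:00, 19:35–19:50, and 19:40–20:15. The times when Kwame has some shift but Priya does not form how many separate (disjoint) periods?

3

A, merged: 08:05–08:55, 11:05–17:00, 19:55–20:40.
B, merged: 10:15–12:05, 19:00–20:20.
A \ B = 08:05–08:55, 12:05–17:00, 20:20–20:40.
That is 3 disjoint pieces.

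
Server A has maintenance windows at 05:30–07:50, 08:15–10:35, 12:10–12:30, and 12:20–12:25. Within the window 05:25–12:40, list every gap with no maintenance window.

05:25–05:30, 07:50–08:15, 10:35–12:10, 12:30–12:40

Covered (merged): 05:30–07:50, 08:15–10:35, 12:10–12:30.
Gaps within 05:25–12:40: 05:25–05:30, 07:50–08:15, 10:35–12:10, 12:30–12:40.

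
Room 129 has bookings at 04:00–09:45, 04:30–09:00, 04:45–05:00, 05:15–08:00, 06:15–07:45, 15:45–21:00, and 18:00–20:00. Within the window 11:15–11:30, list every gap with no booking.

11:15-11:30

The merged coverage is 04:00-09:45, 15:45-21:00.
Complement within 11:15-11:30: 11:15-11:30.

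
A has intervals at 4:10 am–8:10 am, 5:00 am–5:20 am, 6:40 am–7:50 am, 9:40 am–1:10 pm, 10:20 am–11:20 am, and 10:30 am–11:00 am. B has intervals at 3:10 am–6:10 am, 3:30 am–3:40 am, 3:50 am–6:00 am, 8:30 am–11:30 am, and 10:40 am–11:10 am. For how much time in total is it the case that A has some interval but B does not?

3 h 40 min

Merge the first list: 4:10 am–8:10 am, 9:40 am–1:10 pm.
Merge the second list: 3:10 am–6:10 am, 8:30 am–11:30 am.
A \ B = 6:10 am–8:10 am, 11:30 am–1:10 pm.
Total: 2 h + 1 h 40 min = 3 h 40 min.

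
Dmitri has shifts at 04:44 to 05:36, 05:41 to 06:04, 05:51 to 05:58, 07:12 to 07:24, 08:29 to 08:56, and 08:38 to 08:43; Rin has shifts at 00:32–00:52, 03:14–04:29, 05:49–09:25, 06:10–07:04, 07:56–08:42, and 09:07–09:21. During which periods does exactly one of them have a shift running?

Merge the first list: 04:44–05:36, 05:41–06:04, 07:12–07:24, 08:29–08:56.
Merge the second list: 00:32–00:52, 03:14–04:29, 05:49–09:25.
Only in the first: 04:44–05:36, 05:41–05:49.
Only in the second: 00:32–00:52, 03:14–04:29, 06:04–07:12, 07:24–08:29, 08:56–09:25.
Together these are the periods covered by exactly one.

00:32–00:52, 03:14–04:29, 04:44–05:36, 05:41–05:49, 06:04–07:12, 07:24–08:29, 08:56–09:25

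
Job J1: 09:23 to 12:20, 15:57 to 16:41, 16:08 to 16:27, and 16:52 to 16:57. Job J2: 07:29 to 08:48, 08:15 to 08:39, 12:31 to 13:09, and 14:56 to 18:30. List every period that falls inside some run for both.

First set merges to 09:23–12:20, 15:57–16:41, 16:52–16:57.
Second set merges to 07:29–08:48, 12:31–13:09, 14:56–18:30.
09:23–12:20: no overlap with the second set.
15:57–16:41 meets the second set on 15:57–16:41.
16:52–16:57 meets the second set on 16:52–16:57.

15:57–16:41, 16:52–16:57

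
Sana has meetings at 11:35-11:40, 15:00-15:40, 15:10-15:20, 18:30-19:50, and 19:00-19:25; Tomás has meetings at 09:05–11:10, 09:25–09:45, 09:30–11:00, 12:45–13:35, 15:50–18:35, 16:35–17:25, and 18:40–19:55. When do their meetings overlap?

18:30-18:35, 18:40-19:50

First set merges to 11:35-11:40, 15:00-15:40, 18:30-19:50.
Second set merges to 09:05-11:10, 12:45-13:35, 15:50-18:35, 18:40-19:55.
11:35-11:40 meets no B interval.
15:00-15:40 meets no B interval.
18:30-19:50 ∩ B → 18:30-18:35, 18:40-19:50.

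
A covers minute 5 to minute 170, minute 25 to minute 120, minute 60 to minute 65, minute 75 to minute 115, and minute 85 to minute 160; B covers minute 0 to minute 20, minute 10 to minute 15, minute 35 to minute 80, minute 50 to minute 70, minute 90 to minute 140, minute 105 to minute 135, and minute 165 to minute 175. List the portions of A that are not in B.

Merge the first list: minute 5 to minute 170.
Merge the second list: minute 0 to minute 20, minute 35 to minute 80, minute 90 to minute 140, minute 165 to minute 175.
minute 5 to minute 170 with B removed leaves minute 20 to minute 35, minute 80 to minute 90, minute 140 to minute 165.

minute 20 to minute 35, minute 80 to minute 90, minute 140 to minute 165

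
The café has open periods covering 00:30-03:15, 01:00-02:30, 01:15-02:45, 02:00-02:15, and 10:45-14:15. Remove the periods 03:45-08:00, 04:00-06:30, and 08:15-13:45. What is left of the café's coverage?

First set merges to 00:30–03:15, 10:45–14:15.
Second set merges to 03:45–08:00, 08:15–13:45.
00:30–03:15 is untouched.
10:45–14:15 with B removed leaves 13:45–14:15.

00:30–03:15, 13:45–14:15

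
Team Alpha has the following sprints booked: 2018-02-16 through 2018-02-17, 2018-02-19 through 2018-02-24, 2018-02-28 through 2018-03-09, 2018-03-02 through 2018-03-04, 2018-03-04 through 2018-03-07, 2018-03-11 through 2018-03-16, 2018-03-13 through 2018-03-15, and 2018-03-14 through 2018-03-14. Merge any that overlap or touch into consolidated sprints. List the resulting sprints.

2018-02-16 through 2018-02-17, 2018-02-19 through 2018-02-24, 2018-02-28 through 2018-03-09, 2018-03-11 through 2018-03-16

2018-02-19 through 2018-02-24 is disjoint → start new block.
2018-02-28 through 2018-03-09 is disjoint → start new block.
2018-03-02 through 2018-03-04 overlaps/touches 2018-02-28 through 2018-03-09 → extend to 2018-02-28 through 2018-03-09.
2018-03-04 through 2018-03-07 overlaps/touches 2018-02-28 through 2018-03-09 → extend to 2018-02-28 through 2018-03-09.
2018-03-11 through 2018-03-16 is disjoint → start new block.
2018-03-13 through 2018-03-15 overlaps/touches 2018-03-11 through 2018-03-16 → extend to 2018-03-11 through 2018-03-16.
2018-03-14 through 2018-03-14 overlaps/touches 2018-03-11 through 2018-03-16 → extend to 2018-03-11 through 2018-03-16.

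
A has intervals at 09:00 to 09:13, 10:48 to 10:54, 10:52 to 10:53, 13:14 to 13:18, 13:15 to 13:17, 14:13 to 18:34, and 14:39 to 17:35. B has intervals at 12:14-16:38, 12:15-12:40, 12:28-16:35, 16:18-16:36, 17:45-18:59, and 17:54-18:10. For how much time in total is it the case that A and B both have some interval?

3 h 18 min

A, merged: 09:00-09:13, 10:48-10:54, 13:14-13:18, 14:13-18:34.
B, merged: 12:14-16:38, 17:45-18:59.
A ∩ B = 13:14-13:18, 14:13-16:38, 17:45-18:34.
Total: 4 min + 2 h 25 min + 49 min = 3 h 18 min.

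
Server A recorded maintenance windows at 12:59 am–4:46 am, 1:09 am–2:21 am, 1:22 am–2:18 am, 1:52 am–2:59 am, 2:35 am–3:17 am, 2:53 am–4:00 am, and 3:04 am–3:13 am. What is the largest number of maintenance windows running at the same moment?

4

Sweep endpoints in order; track running count of active intervals.
Peak of 4 reached at 1:52 am.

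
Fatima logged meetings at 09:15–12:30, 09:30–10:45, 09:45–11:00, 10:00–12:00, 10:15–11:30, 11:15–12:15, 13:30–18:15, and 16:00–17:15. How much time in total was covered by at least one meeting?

Merged: 09:15–12:30, 13:30–18:15.
Lengths: 3 h 15 min + 4 h 45 min = 8 h.

8 h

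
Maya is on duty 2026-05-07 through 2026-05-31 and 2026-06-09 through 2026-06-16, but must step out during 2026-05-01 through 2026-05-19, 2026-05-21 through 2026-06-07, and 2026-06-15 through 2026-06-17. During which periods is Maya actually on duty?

2026-05-07 through 2026-05-31 minus B → 2026-05-20 through 2026-05-20.
2026-06-09 through 2026-06-16 minus B → 2026-06-09 through 2026-06-14.

2026-05-20 through 2026-05-20, 2026-06-09 through 2026-06-14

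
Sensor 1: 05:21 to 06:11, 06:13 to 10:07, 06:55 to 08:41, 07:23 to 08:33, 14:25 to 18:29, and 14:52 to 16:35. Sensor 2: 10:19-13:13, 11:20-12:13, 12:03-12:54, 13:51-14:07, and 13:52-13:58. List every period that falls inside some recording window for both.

A, merged: 05:21–06:11, 06:13–10:07, 14:25–18:29.
B, merged: 10:19–13:13, 13:51–14:07.
05:21–06:11: no overlap with the second set.
06:13–10:07: no overlap with the second set.
14:25–18:29: no overlap with the second set.
No overlap.

none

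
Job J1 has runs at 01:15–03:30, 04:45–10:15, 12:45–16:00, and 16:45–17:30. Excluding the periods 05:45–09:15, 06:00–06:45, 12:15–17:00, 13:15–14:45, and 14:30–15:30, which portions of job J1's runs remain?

Merge the second list: 05:45-09:15, 12:15-17:00.
01:15-03:30 is untouched.
04:45-10:15 with B removed leaves 04:45-05:45, 09:15-10:15.
12:45-16:00 lies entirely inside B → drops out.
16:45-17:30 with B removed leaves 17:00-17:30.

01:15-03:30, 04:45-05:45, 09:15-10:15, 17:00-17:30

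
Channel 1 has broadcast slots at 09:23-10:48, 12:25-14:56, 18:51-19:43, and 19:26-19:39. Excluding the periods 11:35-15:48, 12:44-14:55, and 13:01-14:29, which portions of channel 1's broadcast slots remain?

09:23–10:48, 18:51–19:43

First set merges to 09:23–10:48, 12:25–14:56, 18:51–19:43.
Second set merges to 11:35–15:48.
09:23–10:48 is untouched.
12:25–14:56 lies entirely inside B → drops out.
18:51–19:43 is untouched.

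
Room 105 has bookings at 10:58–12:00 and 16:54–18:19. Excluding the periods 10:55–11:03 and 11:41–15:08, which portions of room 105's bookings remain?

11:03–11:41, 16:54–18:19

10:58–12:00 \ B = 11:03–11:41.
16:54–18:19: nothing removed.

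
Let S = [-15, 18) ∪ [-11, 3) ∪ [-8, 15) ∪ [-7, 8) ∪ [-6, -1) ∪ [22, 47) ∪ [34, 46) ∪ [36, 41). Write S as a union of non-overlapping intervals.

[-15, 18) ∪ [22, 47)

[-11, 3) overlaps/touches [-15, 18) → extend to [-15, 18).
[-8, 15) overlaps/touches [-15, 18) → extend to [-15, 18).
[-7, 8) overlaps/touches [-15, 18) → extend to [-15, 18).
[-6, -1) overlaps/touches [-15, 18) → extend to [-15, 18).
[22, 47) is disjoint → start new block.
[34, 46) overlaps/touches [22, 47) → extend to [22, 47).
[36, 41) overlaps/touches [22, 47) → extend to [22, 47).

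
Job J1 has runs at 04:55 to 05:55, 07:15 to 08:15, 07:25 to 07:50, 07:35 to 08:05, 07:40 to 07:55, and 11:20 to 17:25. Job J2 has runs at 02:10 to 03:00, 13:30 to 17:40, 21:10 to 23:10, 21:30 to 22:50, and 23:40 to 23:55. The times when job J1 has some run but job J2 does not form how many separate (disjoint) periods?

First set merges to 04:55–05:55, 07:15–08:15, 11:20–17:25.
Second set merges to 02:10–03:00, 13:30–17:40, 21:10–23:10, 23:40–23:55.
A \ B = 04:55–05:55, 07:15–08:15, 11:20–13:30.
That is 3 disjoint pieces.

3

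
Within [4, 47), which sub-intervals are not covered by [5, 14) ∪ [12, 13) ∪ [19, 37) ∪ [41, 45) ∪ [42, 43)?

[4, 5) ∪ [14, 19) ∪ [37, 41) ∪ [45, 47)

The merged coverage is [5, 14), [19, 37), [41, 45).
Uncovered inside [4, 47): [4, 5), [14, 19), [37, 41), [45, 47).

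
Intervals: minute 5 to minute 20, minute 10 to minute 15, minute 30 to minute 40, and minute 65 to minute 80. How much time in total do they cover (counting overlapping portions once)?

Merged: minute 5 to minute 20, minute 30 to minute 40, minute 65 to minute 80.
Lengths: 15 minutes + 10 minutes + 15 minutes = 40 minutes.

40 minutes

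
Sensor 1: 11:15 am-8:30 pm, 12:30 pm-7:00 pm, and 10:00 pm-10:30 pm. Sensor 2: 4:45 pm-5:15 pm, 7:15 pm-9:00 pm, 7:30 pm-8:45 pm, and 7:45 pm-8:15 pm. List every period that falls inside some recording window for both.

Merge the first list: 11:15 am-8:30 pm, 10:00 pm-10:30 pm.
Merge the second list: 4:45 pm-5:15 pm, 7:15 pm-9:00 pm.
11:15 am-8:30 pm ∩ B → 4:45 pm-5:15 pm, 7:15 pm-8:30 pm.
10:00 pm-10:30 pm meets no B interval.

4:45 pm-5:15 pm, 7:15 pm-8:30 pm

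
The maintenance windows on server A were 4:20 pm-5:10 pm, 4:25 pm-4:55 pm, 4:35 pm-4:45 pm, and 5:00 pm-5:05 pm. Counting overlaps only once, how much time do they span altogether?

50 min

Merged: 4:20 pm–5:10 pm.
Length: 50 min.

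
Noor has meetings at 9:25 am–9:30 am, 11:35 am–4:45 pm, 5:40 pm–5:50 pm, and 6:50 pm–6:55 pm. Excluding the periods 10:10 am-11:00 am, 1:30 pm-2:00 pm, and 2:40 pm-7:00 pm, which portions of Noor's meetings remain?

9:25 am–9:30 am: no B overlap → unchanged.
11:35 am–4:45 pm minus B → 11:35 am–1:30 pm, 2:00 pm–2:40 pm.
5:40 pm–5:50 pm: fully covered by B → removed.
6:50 pm–6:55 pm: fully covered by B → removed.

9:25 am–9:30 am, 11:35 am–1:30 pm, 2:00 pm–2:40 pm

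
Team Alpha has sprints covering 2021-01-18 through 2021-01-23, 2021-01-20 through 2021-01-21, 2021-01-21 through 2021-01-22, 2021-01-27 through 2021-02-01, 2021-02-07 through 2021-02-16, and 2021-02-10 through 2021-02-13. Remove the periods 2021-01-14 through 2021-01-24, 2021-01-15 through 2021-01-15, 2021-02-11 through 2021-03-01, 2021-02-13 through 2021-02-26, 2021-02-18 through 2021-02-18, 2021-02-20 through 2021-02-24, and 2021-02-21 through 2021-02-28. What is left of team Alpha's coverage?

First set merges to 2021-01-18 through 2021-01-23, 2021-01-27 through 2021-02-01, 2021-02-07 through 2021-02-16.
Second set merges to 2021-01-14 through 2021-01-24, 2021-02-11 through 2021-03-01.
2021-01-18 through 2021-01-23: fully covered by B → removed.
2021-01-27 through 2021-02-01: no B overlap → unchanged.
2021-02-07 through 2021-02-16 minus B → 2021-02-07 through 2021-02-10.

2021-01-27 through 2021-02-01, 2021-02-07 through 2021-02-10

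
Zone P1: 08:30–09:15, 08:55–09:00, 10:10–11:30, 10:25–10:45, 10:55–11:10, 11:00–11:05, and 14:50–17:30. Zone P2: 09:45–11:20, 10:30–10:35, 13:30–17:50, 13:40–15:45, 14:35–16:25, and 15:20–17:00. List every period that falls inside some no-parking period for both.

10:10–11:20, 14:50–17:30

First set merges to 08:30–09:15, 10:10–11:30, 14:50–17:30.
Second set merges to 09:45–11:20, 13:30–17:50.
08:30–09:15: no overlap with the second set.
10:10–11:30 meets the second set on 10:10–11:20.
14:50–17:30 meets the second set on 14:50–17:30.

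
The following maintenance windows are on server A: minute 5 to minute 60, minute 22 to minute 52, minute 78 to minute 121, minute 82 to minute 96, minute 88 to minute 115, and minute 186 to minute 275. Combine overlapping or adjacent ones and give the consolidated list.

minute 5 to minute 60, minute 78 to minute 121, minute 186 to minute 275

minute 22 to minute 52 overlaps/touches minute 5 to minute 60 → extend to minute 5 to minute 60.
minute 78 to minute 121 is disjoint → start new block.
minute 82 to minute 96 overlaps/touches minute 78 to minute 121 → extend to minute 78 to minute 121.
minute 88 to minute 115 overlaps/touches minute 78 to minute 121 → extend to minute 78 to minute 121.
minute 186 to minute 275 is disjoint → start new block.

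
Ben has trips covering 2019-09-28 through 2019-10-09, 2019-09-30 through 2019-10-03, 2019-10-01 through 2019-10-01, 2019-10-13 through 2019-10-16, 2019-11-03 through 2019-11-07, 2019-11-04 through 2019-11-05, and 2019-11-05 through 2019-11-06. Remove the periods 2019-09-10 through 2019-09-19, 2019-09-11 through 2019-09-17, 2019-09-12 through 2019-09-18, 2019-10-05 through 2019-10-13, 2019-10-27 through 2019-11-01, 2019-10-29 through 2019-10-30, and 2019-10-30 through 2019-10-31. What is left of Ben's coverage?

2019-09-28 through 2019-10-04, 2019-10-14 through 2019-10-16, 2019-11-03 through 2019-11-07

Merge the first list: 2019-09-28 through 2019-10-09, 2019-10-13 through 2019-10-16, 2019-11-03 through 2019-11-07.
Merge the second list: 2019-09-10 through 2019-09-19, 2019-10-05 through 2019-10-13, 2019-10-27 through 2019-11-01.
2019-09-28 through 2019-10-09 minus B → 2019-09-28 through 2019-10-04.
2019-10-13 through 2019-10-16 minus B → 2019-10-14 through 2019-10-16.
2019-11-03 through 2019-11-07: no B overlap → unchanged.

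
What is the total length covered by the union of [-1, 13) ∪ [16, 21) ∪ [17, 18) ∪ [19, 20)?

19

Merged: [-1, 13), [16, 21).
Lengths: 14 + 5 = 19.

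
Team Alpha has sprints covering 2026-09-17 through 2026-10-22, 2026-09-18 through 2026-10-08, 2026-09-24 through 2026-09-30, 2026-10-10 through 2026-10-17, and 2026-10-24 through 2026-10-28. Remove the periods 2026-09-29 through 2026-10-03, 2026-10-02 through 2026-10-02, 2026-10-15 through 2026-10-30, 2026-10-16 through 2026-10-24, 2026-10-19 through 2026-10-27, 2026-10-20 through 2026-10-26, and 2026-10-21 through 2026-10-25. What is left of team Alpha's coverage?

Merge the first list: 2026-09-17 through 2026-10-22, 2026-10-24 through 2026-10-28.
Merge the second list: 2026-09-29 through 2026-10-03, 2026-10-15 through 2026-10-30.
2026-09-17 through 2026-10-22 \ B = 2026-09-17 through 2026-09-28, 2026-10-04 through 2026-10-14.
2026-10-24 through 2026-10-28: entirely removed.

2026-09-17 through 2026-09-28, 2026-10-04 through 2026-10-14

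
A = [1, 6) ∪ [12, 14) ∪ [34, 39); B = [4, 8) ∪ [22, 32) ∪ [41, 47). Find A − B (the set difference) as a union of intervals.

[1, 6) with B removed leaves [1, 4).
[12, 14) is untouched.
[34, 39) is untouched.

[1, 4) ∪ [12, 14) ∪ [34, 39)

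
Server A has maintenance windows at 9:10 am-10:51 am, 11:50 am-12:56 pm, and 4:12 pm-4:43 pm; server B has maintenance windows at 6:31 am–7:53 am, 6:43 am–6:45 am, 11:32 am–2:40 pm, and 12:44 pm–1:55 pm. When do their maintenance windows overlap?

11:50 am–12:56 pm

Second set merges to 6:31 am–7:53 am, 11:32 am–2:40 pm.
9:10 am–10:51 am falls entirely outside B.
11:50 am–12:56 pm overlaps B on 11:50 am–12:56 pm.
4:12 pm–4:43 pm falls entirely outside B.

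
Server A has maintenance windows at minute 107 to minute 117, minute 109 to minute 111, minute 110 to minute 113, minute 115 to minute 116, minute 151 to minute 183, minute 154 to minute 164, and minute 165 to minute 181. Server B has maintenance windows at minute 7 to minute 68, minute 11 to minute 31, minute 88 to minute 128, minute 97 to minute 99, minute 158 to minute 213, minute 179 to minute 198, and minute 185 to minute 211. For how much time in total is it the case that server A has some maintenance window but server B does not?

First set merges to minute 107 to minute 117, minute 151 to minute 183.
Second set merges to minute 7 to minute 68, minute 88 to minute 128, minute 158 to minute 213.
A \ B = minute 151 to minute 158.
Total: 7 minutes.

7 minutes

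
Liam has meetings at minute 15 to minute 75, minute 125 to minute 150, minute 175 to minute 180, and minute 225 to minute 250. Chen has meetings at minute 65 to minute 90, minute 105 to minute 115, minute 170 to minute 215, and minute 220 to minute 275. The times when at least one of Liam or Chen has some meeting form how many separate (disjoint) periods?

A ∪ B = minute 15 to minute 90, minute 105 to minute 115, minute 125 to minute 150, minute 170 to minute 215, minute 220 to minute 275.
That is 5 disjoint pieces.

5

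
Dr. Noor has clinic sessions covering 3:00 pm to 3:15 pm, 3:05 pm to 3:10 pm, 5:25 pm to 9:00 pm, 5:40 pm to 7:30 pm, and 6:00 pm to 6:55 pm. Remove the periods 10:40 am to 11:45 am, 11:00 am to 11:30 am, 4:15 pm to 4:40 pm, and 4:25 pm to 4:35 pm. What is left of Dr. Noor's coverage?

3:00 pm–3:15 pm, 5:25 pm–9:00 pm

Merge the first list: 3:00 pm–3:15 pm, 5:25 pm–9:00 pm.
Merge the second list: 10:40 am–11:45 am, 4:15 pm–4:40 pm.
3:00 pm–3:15 pm is untouched.
5:25 pm–9:00 pm is untouched.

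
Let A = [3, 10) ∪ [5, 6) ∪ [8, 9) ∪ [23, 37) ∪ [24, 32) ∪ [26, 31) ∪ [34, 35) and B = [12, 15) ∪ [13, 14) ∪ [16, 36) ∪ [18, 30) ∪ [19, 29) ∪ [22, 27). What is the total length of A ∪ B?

First set merges to [3, 10), [23, 37).
Second set merges to [12, 15), [16, 36).
A ∪ B = [3, 10), [12, 15), [16, 37).
Total: 7 + 3 + 21 = 31.

31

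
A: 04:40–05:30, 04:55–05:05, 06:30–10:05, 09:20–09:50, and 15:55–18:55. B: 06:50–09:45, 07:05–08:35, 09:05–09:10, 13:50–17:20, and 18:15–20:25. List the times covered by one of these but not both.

First set merges to 04:40–05:30, 06:30–10:05, 15:55–18:55.
Second set merges to 06:50–09:45, 13:50–17:20, 18:15–20:25.
A \ B = 04:40–05:30, 06:30–06:50, 09:45–10:05, 17:20–18:15.
B \ A = 13:50–15:55, 18:55–20:25.
Union of the two gives the symmetric difference.

04:40–05:30, 06:30–06:50, 09:45–10:05, 13:50–15:55, 17:20–18:15, 18:55–20:25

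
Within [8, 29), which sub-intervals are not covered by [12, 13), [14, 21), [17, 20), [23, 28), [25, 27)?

The merged coverage is [12, 13), [14, 21), [23, 28).
Gaps within [8, 29): [8, 12), [13, 14), [21, 23), [28, 29).

[8, 12) ∪ [13, 14) ∪ [21, 23) ∪ [28, 29)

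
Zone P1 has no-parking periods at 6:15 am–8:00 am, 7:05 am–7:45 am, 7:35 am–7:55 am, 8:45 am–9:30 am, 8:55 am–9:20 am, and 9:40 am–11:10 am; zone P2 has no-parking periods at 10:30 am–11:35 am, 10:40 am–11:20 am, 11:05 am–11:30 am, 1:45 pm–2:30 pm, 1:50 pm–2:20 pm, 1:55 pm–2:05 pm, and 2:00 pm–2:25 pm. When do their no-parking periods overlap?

10:30 am–11:10 am

Merge the first list: 6:15 am–8:00 am, 8:45 am–9:30 am, 9:40 am–11:10 am.
Merge the second list: 10:30 am–11:35 am, 1:45 pm–2:30 pm.
6:15 am–8:00 am: no overlap with the second set.
8:45 am–9:30 am: no overlap with the second set.
9:40 am–11:10 am meets the second set on 10:30 am–11:10 am.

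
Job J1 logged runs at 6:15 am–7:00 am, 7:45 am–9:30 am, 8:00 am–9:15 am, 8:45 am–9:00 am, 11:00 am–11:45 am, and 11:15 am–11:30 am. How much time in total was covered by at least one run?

Merged: 6:15 am–7:00 am, 7:45 am–9:30 am, 11:00 am–11:45 am.
Lengths: 45 min + 1 h 45 min + 45 min = 3 h 15 min.

3 h 15 min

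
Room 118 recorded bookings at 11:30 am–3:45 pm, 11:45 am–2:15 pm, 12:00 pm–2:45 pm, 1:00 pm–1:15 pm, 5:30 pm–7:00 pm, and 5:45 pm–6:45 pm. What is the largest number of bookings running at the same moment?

4

Walk the sorted start/end points keeping a running depth.
The depth first hits 4 at 1:00 pm.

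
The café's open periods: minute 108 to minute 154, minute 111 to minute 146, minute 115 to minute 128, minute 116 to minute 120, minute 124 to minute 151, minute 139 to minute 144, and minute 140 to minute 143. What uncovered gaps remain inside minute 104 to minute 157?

After merging, the occupied span is minute 108 to minute 154.
Complement within minute 104 to minute 157: minute 104 to minute 108, minute 154 to minute 157.

minute 104 to minute 108, minute 154 to minute 157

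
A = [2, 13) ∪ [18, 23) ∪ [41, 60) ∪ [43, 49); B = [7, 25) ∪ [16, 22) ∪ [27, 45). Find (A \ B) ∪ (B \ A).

[2, 7) ∪ [13, 18) ∪ [23, 25) ∪ [27, 41) ∪ [45, 60)

First set merges to [2, 13), [18, 23), [41, 60).
Second set merges to [7, 25), [27, 45).
A \ B = [2, 7), [45, 60).
B \ A = [13, 18), [23, 25), [27, 41).
Union of the two gives the symmetric difference.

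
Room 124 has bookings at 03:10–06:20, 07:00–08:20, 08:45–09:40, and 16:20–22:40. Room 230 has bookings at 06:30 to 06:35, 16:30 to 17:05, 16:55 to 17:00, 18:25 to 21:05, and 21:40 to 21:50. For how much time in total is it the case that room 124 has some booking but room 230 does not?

Merge the second list: 06:30–06:35, 16:30–17:05, 18:25–21:05, 21:40–21:50.
A \ B = 03:10–06:20, 07:00–08:20, 08:45–09:40, 16:20–16:30, 17:05–18:25, 21:05–21:40, 21:50–22:40.
Total: 3 h 10 min + 1 h 20 min + 55 min + 10 min + 1 h 20 min + 35 min + 50 min = 8 h 20 min.

8 h 20 min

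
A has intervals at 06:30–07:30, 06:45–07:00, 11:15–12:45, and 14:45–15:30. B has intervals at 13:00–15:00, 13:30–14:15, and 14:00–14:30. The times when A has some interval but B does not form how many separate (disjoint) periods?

First set merges to 06:30-07:30, 11:15-12:45, 14:45-15:30.
Second set merges to 13:00-15:00.
A \ B = 06:30-07:30, 11:15-12:45, 15:00-15:30.
That is 3 disjoint pieces.

3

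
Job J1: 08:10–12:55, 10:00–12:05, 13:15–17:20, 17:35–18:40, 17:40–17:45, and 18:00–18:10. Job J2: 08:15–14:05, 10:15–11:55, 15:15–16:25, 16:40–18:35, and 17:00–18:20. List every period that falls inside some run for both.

08:15–12:55, 13:15–14:05, 15:15–16:25, 16:40–17:20, 17:35–18:35

Merge the first list: 08:10–12:55, 13:15–17:20, 17:35–18:40.
Merge the second list: 08:15–14:05, 15:15–16:25, 16:40–18:35.
08:10–12:55 overlaps B on 08:15–12:55.
13:15–17:20 overlaps B on 13:15–14:05, 15:15–16:25, 16:40–17:20.
17:35–18:40 overlaps B on 17:35–18:35.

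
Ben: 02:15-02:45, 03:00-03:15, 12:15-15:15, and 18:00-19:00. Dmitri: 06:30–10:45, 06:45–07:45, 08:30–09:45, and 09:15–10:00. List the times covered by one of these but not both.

02:15–02:45, 03:00–03:15, 06:30–10:45, 12:15–15:15, 18:00–19:00

Merge the second list: 06:30–10:45.
Only in the first: 02:15–02:45, 03:00–03:15, 12:15–15:15, 18:00–19:00.
Only in the second: 06:30–10:45.
Together these are the periods covered by exactly one.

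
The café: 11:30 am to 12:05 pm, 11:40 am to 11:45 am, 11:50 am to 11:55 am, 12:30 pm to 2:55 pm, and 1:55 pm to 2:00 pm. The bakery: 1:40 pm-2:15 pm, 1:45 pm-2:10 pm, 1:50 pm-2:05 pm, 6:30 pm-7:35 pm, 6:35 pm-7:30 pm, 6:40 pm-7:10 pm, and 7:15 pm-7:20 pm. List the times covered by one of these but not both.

11:30 am–12:05 pm, 12:30 pm–1:40 pm, 2:15 pm–2:55 pm, 6:30 pm–7:35 pm

A, merged: 11:30 am–12:05 pm, 12:30 pm–2:55 pm.
B, merged: 1:40 pm–2:15 pm, 6:30 pm–7:35 pm.
A but not B: 11:30 am–12:05 pm, 12:30 pm–1:40 pm, 2:15 pm–2:55 pm.
B but not A: 6:30 pm–7:35 pm.
Combining gives A △ B.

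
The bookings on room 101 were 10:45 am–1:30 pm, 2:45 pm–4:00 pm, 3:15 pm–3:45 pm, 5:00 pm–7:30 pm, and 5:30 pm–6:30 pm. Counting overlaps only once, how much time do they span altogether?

6 h 30 min

Merged: 10:45 am-1:30 pm, 2:45 pm-4:00 pm, 5:00 pm-7:30 pm.
Lengths: 2 h 45 min + 1 h 15 min + 2 h 30 min = 6 h 30 min.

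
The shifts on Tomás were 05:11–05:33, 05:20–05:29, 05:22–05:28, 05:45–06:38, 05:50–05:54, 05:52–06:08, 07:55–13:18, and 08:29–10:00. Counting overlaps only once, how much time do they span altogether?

6 h 38 min

Merged: 05:11–05:33, 05:45–06:38, 07:55–13:18.
Lengths: 22 min + 53 min + 5 h 23 min = 6 h 38 min.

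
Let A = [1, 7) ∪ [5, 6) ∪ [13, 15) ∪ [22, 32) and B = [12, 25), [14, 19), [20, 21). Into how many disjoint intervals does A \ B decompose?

Merge the first list: [1, 7), [13, 15), [22, 32).
Merge the second list: [12, 25).
A \ B = [1, 7), [25, 32).
That is 2 disjoint pieces.

2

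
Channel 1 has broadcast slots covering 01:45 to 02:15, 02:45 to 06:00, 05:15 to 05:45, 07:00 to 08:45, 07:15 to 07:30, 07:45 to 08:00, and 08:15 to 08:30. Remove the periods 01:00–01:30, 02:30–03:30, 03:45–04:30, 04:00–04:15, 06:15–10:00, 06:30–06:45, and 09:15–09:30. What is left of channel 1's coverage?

01:45-02:15, 03:30-03:45, 04:30-06:00

Merge the first list: 01:45-02:15, 02:45-06:00, 07:00-08:45.
Merge the second list: 01:00-01:30, 02:30-03:30, 03:45-04:30, 06:15-10:00.
01:45-02:15 is untouched.
02:45-06:00 with B removed leaves 03:30-03:45, 04:30-06:00.
07:00-08:45 lies entirely inside B → drops out.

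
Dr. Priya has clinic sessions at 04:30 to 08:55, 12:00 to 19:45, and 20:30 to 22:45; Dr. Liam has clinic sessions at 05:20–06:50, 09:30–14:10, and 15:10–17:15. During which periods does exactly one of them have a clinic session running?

04:30-05:20, 06:50-08:55, 09:30-12:00, 14:10-15:10, 17:15-19:45, 20:30-22:45

Only in the first: 04:30-05:20, 06:50-08:55, 14:10-15:10, 17:15-19:45, 20:30-22:45.
Only in the second: 09:30-12:00.
Together these are the periods covered by exactly one.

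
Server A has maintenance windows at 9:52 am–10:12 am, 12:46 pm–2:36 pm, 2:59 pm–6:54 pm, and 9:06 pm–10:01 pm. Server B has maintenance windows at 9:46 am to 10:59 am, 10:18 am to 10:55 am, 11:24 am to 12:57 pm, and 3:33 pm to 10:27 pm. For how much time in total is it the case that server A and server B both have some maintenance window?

Second set merges to 9:46 am-10:59 am, 11:24 am-12:57 pm, 3:33 pm-10:27 pm.
A ∩ B = 9:52 am-10:12 am, 12:46 pm-12:57 pm, 3:33 pm-6:54 pm, 9:06 pm-10:01 pm.
Total: 20 min + 11 min + 3 h 21 min + 55 min = 4 h 47 min.

4 h 47 min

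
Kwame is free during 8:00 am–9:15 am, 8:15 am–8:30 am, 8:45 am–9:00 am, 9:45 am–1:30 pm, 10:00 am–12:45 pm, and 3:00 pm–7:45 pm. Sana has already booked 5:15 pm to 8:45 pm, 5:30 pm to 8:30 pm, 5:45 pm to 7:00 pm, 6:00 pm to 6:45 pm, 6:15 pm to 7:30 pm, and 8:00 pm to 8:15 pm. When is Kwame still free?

First set merges to 8:00 am-9:15 am, 9:45 am-1:30 pm, 3:00 pm-7:45 pm.
Second set merges to 5:15 pm-8:45 pm.
8:00 am-9:15 am is untouched.
9:45 am-1:30 pm is untouched.
3:00 pm-7:45 pm with B removed leaves 3:00 pm-5:15 pm.

8:00 am-9:15 am, 9:45 am-1:30 pm, 3:00 pm-5:15 pm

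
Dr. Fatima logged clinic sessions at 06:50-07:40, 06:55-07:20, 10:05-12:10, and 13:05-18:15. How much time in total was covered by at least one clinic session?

8 h 5 min

Merged: 06:50–07:40, 10:05–12:10, 13:05–18:15.
Lengths: 50 min + 2 h 5 min + 5 h 10 min = 8 h 5 min.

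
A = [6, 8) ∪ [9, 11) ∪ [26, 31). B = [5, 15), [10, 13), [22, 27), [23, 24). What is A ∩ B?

[6, 8) ∪ [9, 11) ∪ [26, 27)

B, merged: [5, 15), [22, 27).
[6, 8) overlaps B on [6, 8).
[9, 11) overlaps B on [9, 11).
[26, 31) overlaps B on [26, 27).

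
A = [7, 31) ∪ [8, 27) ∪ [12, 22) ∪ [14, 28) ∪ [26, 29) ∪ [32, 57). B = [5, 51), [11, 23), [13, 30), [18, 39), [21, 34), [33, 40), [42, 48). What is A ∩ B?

[7, 31) ∪ [32, 51)

A, merged: [7, 31), [32, 57).
B, merged: [5, 51).
[7, 31) ∩ B → [7, 31).
[32, 57) ∩ B → [32, 51).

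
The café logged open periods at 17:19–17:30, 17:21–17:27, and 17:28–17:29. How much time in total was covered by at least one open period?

Merged: 17:19–17:30.
Length: 11 min.

11 min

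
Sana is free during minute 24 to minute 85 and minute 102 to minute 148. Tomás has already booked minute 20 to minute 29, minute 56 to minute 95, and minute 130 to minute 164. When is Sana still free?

minute 29 to minute 56, minute 102 to minute 130

minute 24 to minute 85 \ B = minute 29 to minute 56.
minute 102 to minute 148 \ B = minute 102 to minute 130.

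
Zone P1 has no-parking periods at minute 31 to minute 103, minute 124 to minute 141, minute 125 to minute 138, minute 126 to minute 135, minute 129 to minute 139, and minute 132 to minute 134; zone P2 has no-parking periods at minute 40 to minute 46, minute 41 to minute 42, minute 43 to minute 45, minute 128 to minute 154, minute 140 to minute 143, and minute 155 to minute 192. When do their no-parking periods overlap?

A, merged: minute 31 to minute 103, minute 124 to minute 141.
B, merged: minute 40 to minute 46, minute 128 to minute 154, minute 155 to minute 192.
minute 31 to minute 103 meets the second set on minute 40 to minute 46.
minute 124 to minute 141 meets the second set on minute 128 to minute 141.

minute 40 to minute 46, minute 128 to minute 141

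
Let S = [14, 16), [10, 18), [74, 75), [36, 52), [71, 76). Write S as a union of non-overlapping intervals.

Sort by start: [10, 18), [14, 16), [36, 52), [71, 76), [74, 75).
[14, 16) overlaps/touches [10, 18) → extend to [10, 18).
[36, 52) is disjoint → start new block.
[71, 76) is disjoint → start new block.
[74, 75) overlaps/touches [71, 76) → extend to [71, 76).

[10, 18) ∪ [36, 52) ∪ [71, 76)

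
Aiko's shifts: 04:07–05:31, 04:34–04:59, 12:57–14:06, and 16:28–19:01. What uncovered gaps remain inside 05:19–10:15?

05:31–10:15

After merging, the occupied span is 04:07–05:31, 12:57–14:06, 16:28–19:01.
Gaps within 05:19–10:15: 05:31–10:15.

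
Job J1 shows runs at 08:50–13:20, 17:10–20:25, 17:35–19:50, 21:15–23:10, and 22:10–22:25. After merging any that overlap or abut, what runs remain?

17:10–20:25 is disjoint → start new block.
17:35–19:50 overlaps/touches 17:10–20:25 → extend to 17:10–20:25.
21:15–23:10 is disjoint → start new block.
22:10–22:25 overlaps/touches 21:15–23:10 → extend to 21:15–23:10.

08:50–13:20, 17:10–20:25, 21:15–23:10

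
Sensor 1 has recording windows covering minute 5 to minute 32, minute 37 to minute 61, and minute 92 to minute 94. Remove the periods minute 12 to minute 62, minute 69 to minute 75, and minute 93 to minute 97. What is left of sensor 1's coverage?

minute 5 to minute 12, minute 92 to minute 93

minute 5 to minute 32 \ B = minute 5 to minute 12.
minute 37 to minute 61: entirely removed.
minute 92 to minute 94 \ B = minute 92 to minute 93.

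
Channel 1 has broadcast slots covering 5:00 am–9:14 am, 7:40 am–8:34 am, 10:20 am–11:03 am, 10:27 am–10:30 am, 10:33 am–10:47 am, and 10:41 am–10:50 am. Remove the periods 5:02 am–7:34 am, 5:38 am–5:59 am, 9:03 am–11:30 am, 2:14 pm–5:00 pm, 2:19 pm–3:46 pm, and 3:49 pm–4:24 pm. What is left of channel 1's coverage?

Merge the first list: 5:00 am–9:14 am, 10:20 am–11:03 am.
Merge the second list: 5:02 am–7:34 am, 9:03 am–11:30 am, 2:14 pm–5:00 pm.
5:00 am–9:14 am minus B → 5:00 am–5:02 am, 7:34 am–9:03 am.
10:20 am–11:03 am: fully covered by B → removed.

5:00 am–5:02 am, 7:34 am–9:03 am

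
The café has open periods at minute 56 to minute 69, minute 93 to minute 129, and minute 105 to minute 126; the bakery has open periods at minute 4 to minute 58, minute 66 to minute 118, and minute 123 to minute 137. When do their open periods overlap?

minute 56 to minute 58, minute 66 to minute 69, minute 93 to minute 118, minute 123 to minute 129

First set merges to minute 56 to minute 69, minute 93 to minute 129.
minute 56 to minute 69 ∩ B → minute 56 to minute 58, minute 66 to minute 69.
minute 93 to minute 129 ∩ B → minute 93 to minute 118, minute 123 to minute 129.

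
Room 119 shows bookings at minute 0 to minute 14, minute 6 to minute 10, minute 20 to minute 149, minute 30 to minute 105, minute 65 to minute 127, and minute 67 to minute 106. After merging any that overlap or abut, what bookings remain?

minute 6 to minute 10 overlaps/touches minute 0 to minute 14 → extend to minute 0 to minute 14.
minute 20 to minute 149 is disjoint → start new block.
minute 30 to minute 105 overlaps/touches minute 20 to minute 149 → extend to minute 20 to minute 149.
minute 65 to minute 127 overlaps/touches minute 20 to minute 149 → extend to minute 20 to minute 149.
minute 67 to minute 106 overlaps/touches minute 20 to minute 149 → extend to minute 20 to minute 149.

minute 0 to minute 14, minute 20 to minute 149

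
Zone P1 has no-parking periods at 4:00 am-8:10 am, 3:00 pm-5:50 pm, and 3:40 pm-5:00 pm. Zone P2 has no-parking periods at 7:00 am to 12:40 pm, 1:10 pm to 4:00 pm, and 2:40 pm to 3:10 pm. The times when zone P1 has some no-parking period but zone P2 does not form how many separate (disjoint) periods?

First set merges to 4:00 am–8:10 am, 3:00 pm–5:50 pm.
Second set merges to 7:00 am–12:40 pm, 1:10 pm–4:00 pm.
A \ B = 4:00 am–7:00 am, 4:00 pm–5:50 pm.
That is 2 disjoint pieces.

2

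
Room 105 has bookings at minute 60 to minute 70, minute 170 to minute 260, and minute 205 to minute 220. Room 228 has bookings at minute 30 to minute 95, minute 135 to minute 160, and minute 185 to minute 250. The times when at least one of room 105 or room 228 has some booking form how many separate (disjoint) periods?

3

First set merges to minute 60 to minute 70, minute 170 to minute 260.
A ∪ B = minute 30 to minute 95, minute 135 to minute 160, minute 170 to minute 260.
That is 3 disjoint pieces.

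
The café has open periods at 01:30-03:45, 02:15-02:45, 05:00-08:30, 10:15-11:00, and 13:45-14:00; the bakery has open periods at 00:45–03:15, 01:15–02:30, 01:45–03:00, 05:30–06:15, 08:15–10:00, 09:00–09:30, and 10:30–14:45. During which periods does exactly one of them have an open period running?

First set merges to 01:30–03:45, 05:00–08:30, 10:15–11:00, 13:45–14:00.
Second set merges to 00:45–03:15, 05:30–06:15, 08:15–10:00, 10:30–14:45.
A but not B: 03:15–03:45, 05:00–05:30, 06:15–08:15, 10:15–10:30.
B but not A: 00:45–01:30, 08:30–10:00, 11:00–13:45, 14:00–14:45.
Combining gives A △ B.

00:45–01:30, 03:15–03:45, 05:00–05:30, 06:15–08:15, 08:30–10:00, 10:15–10:30, 11:00–13:45, 14:00–14:45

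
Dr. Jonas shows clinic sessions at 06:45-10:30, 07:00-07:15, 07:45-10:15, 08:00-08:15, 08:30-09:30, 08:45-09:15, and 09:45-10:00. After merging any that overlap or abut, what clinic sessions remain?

07:00–07:15 overlaps/touches 06:45–10:30 → extend to 06:45–10:30.
07:45–10:15 overlaps/touches 06:45–10:30 → extend to 06:45–10:30.
08:00–08:15 overlaps/touches 06:45–10:30 → extend to 06:45–10:30.
08:30–09:30 overlaps/touches 06:45–10:30 → extend to 06:45–10:30.
08:45–09:15 overlaps/touches 06:45–10:30 → extend to 06:45–10:30.
09:45–10:00 overlaps/touches 06:45–10:30 → extend to 06:45–10:30.

06:45–10:30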